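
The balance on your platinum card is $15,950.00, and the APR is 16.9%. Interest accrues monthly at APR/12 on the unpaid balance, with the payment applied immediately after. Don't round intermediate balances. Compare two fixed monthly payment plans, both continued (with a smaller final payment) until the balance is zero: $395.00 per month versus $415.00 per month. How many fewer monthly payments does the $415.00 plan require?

Monthly rate r = 16.9%/12 = 1.40833% = 0.0140833.
At $395.00/mo: n = ⌈−ln(1 − rB₀/P)/ln(1+r)⌉ = 61 payments (last $51.24); total interest = total paid − $15,950.00 = $7,801.24.
At $415.00/mo: 56 payments (last $301.03); total interest $7,176.03.
Payments saved = 61 − 56 = 5.

5 fewer payments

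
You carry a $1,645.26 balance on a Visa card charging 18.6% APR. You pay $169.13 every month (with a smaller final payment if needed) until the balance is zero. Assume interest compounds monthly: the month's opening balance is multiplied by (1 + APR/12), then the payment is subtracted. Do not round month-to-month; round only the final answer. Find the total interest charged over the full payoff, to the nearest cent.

$152.20

Monthly rate r = 18.6%/12 = 1.55% = 0.0155.
Payoff takes n = ⌈−ln(1 − rB₀/P)/ln(1+r)⌉ = ⌈10.626⌉ = 11 payments; the last is $106.16.
Total paid = 10·$169.13 + $106.16 = $1,797.46.
Total interest = total paid − principal = $1,797.46 − $1,645.26 = $152.20.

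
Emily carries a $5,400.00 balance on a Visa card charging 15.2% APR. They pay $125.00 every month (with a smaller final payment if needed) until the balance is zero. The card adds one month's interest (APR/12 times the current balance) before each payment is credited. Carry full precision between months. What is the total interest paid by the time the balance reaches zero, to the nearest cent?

Monthly rate r = 15.2%/12 = 1.26667% = 0.0126667.
Payoff takes n = ⌈−ln(1 − rB₀/P)/ln(1+r)⌉ = ⌈62.946⌉ = 63 payments; the last is $118.25.
Total paid = 62·$125.00 + $118.25 = $7,868.25.
Total interest = total paid − principal = $7,868.25 − $5,400.00 = $2,468.25.

$2,468.25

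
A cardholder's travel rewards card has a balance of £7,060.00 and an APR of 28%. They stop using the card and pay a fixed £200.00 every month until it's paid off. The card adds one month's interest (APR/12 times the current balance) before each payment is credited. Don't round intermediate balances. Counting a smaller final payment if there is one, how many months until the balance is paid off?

Monthly rate r = 28%/12 = 2.33333% = 0.0233333.
Recurrence: B ← B·(1+r) − £200.00.
Month 1: interest £164.73; balance after payment £7,024.73.
Month 2: interest £163.91; balance after payment £6,988.64.
Closed form: n = −ln(1 − rB₀/P)/ln(1+r) = −ln(0.17633)/ln(1.02333) ≈ 75.238, so the balance reaches zero during payment 76.

76 payments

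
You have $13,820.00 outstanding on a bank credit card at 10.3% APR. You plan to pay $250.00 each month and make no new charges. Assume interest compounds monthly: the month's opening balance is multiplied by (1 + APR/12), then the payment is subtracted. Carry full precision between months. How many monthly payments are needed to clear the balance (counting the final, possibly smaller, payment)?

76 payments

Monthly rate r = 10.3%/12 = 0.858333% = 0.00858333.
Recurrence: B ← B·(1+r) − $250.00.
Month 1: interest $118.62; balance after payment $13,688.62.
Month 2: interest $117.49; balance after payment $13,556.12.
Closed form: n = −ln(1 − rB₀/P)/ln(1+r) = −ln(0.52551)/ln(1.00858) ≈ 75.278, so the balance reaches zero during payment 76.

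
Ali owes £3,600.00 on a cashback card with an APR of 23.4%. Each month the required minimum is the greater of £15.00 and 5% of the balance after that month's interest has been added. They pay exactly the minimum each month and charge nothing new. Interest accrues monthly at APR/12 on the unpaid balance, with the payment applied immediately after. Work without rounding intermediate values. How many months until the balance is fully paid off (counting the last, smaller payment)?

Monthly rate r = 23.4%/12 = 1.95% = 0.0195.
While 5% of the post-interest balance exceeds £15.00, each month B ← (B·(1+r))·(1 − 0.05), i.e. B shrinks by the factor (1+r)·0.95 = 0.96852.
This holds for months 1–79. Entering month 80 the balance is £287.78; 5% of the post-interest balance is now below £15.00, so the flat £15.00 minimum applies from here.
From month 80 a fixed £15.00 at rate r clears £287.78 in 25 more payments. Total: 79 + 25 = 104 months.

104 months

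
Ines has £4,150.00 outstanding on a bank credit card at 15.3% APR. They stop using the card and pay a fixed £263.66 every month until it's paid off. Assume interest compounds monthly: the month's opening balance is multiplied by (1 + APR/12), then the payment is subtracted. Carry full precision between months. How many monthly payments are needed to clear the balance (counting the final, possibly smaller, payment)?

Monthly rate r = 15.3%/12 = 1.275% = 0.01275.
Recurrence: B ← B·(1+r) − £263.66.
Month 1: interest £52.91; balance after payment £3,939.25.
Month 2: interest £50.23; balance after payment £3,725.82.
Closed form: n = −ln(1 − rB₀/P)/ln(1+r) = −ln(0.79932)/ln(1.01275) ≈ 17.680, so the balance reaches zero during payment 18.

18 months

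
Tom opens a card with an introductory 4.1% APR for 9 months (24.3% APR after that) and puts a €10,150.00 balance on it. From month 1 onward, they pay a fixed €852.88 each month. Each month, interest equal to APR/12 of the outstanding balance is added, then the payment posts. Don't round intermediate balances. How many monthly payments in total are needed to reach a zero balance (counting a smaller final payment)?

Promo months 1–9 at r₀ = 4.1%/12 = 0.00341667; months 10+ at r₁ = 24.3%/12 = 0.02025.
After month 9: iterate B ← B·(1+r₀) − €852.88 for 9 months → €2,684.75.
Then at r₁ with €852.88/mo: n₂ = −ln(1 − r₁·B/P)/ln(1+r₁) ≈ 3.29 → 4 more payments.

13 months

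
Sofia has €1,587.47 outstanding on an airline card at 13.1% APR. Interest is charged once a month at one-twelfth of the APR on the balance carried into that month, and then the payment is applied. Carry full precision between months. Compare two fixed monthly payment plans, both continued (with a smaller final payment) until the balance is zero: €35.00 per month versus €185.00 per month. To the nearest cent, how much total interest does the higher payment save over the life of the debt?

€527.28

Monthly rate r = 13.1%/12 = 1.09167% = 0.0109167.
At €35.00/mo: n = ⌈−ln(1 − rB₀/P)/ln(1+r)⌉ = 63 payments (last €33.24); total interest = total paid − €1,587.47 = €615.77.
At €185.00/mo: 10 payments (last €10.96); total interest €88.49.
Interest saved = €615.77 − €88.49 = €527.28.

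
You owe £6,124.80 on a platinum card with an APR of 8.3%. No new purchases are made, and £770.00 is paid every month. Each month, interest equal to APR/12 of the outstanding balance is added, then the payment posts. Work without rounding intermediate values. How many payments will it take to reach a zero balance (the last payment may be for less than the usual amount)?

9 payments

Monthly rate r = 8.3%/12 = 0.691667% = 0.00691667.
Recurrence: B ← B·(1+r) − £770.00.
Month 1: interest £42.36; balance after payment £5,397.16.
Month 2: interest £37.33; balance after payment £4,664.49.
Closed form: n = −ln(1 − rB₀/P)/ln(1+r) = −ln(0.94498)/ln(1.00692) ≈ 8.210, so the balance reaches zero during payment 9.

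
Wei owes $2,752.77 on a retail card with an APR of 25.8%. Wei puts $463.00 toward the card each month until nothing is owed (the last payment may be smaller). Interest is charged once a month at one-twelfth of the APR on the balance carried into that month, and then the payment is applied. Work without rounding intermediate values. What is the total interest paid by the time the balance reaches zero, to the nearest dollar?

Monthly rate r = 25.8%/12 = 2.15% = 0.0215.
Payoff takes n = ⌈−ln(1 − rB₀/P)/ln(1+r)⌉ = ⌈6.429⌉ = 7 payments; the last is $200.06.
Total paid = 6·$463.00 + $200.06 = $2,978.06.
Total interest = total paid − principal = $2,978.06 − $2,752.77 = $225.29.

$225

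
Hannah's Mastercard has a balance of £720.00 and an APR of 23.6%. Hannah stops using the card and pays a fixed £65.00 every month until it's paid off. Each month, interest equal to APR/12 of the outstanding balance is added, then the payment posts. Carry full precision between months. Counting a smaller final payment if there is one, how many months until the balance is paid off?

Monthly rate r = 23.6%/12 = 1.96667% = 0.0196667.
Recurrence: B ← B·(1+r) − £65.00.
Month 1: interest £14.16; balance after payment £669.16.
Month 2: interest £13.16; balance after payment £617.32.
Closed form: n = −ln(1 − rB₀/P)/ln(1+r) = −ln(0.78215)/ln(1.01967) ≈ 12.616, so the balance reaches zero during payment 13.

13 payments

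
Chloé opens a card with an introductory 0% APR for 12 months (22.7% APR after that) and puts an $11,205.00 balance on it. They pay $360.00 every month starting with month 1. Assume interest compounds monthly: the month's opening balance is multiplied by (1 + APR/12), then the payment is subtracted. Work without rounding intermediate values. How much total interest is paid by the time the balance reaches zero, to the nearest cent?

Promo months 1–12 at r₀ = 0%/12 = 0; months 13+ at r₁ = 22.7%/12 = 0.0189167.
After month 12 (no interest yet): B = $11,205.00 − 12·$360.00 = $6,885.00.
Then at r₁ with $360.00/mo: n₂ = −ln(1 − r₁·B/P)/ln(1+r₁) ≈ 23.96 → 24 more payments.
Total paid = 35·$360.00 + $346.96 = $12,946.96; interest = $12,946.96 − $11,205.00 = $1,741.96.

$1,741.96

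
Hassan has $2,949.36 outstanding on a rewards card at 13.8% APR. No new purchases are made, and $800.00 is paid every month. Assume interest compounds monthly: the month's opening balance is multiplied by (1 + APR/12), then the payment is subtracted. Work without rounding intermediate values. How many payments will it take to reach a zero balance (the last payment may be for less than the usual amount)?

4 payments

Monthly rate r = 13.8%/12 = 1.15% = 0.0115.
Recurrence: B ← B·(1+r) − $800.00.
Month 1: interest $33.92; balance after payment $2,183.28.
Month 2: interest $25.11; balance after payment $1,408.39.
Month 3: interest $16.20; balance after payment $624.58.
Month 4: interest $7.18; balance after payment $0.00.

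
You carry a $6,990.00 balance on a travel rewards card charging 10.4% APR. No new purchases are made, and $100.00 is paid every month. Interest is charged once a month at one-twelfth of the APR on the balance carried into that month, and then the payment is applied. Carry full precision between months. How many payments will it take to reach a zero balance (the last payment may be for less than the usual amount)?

Monthly rate r = 10.4%/12 = 0.866667% = 0.00866667.
Recurrence: B ← B·(1+r) − $100.00.
Month 1: interest $60.58; balance after payment $6,950.58.
Month 2: interest $60.24; balance after payment $6,910.82.
Closed form: n = −ln(1 − rB₀/P)/ln(1+r) = −ln(0.3942)/ln(1.00867) ≈ 107.876, so the balance reaches zero during payment 108.

108 months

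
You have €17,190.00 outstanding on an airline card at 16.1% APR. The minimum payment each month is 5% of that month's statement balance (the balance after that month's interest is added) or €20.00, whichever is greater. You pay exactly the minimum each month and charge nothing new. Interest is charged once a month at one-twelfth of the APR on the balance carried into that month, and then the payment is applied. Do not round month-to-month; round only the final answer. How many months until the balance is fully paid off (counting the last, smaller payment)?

123 months

Monthly rate r = 16.1%/12 = 1.34167% = 0.0134167.
While 5% of the post-interest balance exceeds €20.00, each month B ← (B·(1+r))·(1 − 0.05), i.e. B shrinks by the factor (1+r)·0.95 = 0.96275.
This holds for months 1–100. Entering month 101 the balance is €385.87; 5% of the post-interest balance is now below €20.00, so the flat €20.00 minimum applies from here.
From month 101 a fixed €20.00 at rate r clears €385.87 in 23 more payments. Total: 100 + 23 = 123 months.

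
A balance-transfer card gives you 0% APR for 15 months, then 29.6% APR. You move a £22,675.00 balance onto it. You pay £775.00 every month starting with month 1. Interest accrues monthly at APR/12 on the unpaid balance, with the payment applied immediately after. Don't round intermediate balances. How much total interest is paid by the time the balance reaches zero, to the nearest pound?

£2,736

Promo months 1–15 at r₀ = 0%/12 = 0; months 16+ at r₁ = 29.6%/12 = 0.0246667.
After month 15 (no interest yet): B = £22,675.00 − 15·£775.00 = £11,050.00.
Then at r₁ with £775.00/mo: n₂ = −ln(1 − r₁·B/P)/ln(1+r₁) ≈ 17.79 → 18 more payments.
Total paid = 32·£775.00 + £610.81 = £25,410.81; interest = £25,410.81 − £22,675.00 = £2,735.81.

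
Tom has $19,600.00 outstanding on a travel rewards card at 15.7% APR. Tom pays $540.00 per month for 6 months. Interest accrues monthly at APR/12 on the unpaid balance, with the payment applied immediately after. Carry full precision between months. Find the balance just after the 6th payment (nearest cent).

$17,841.97

Monthly rate r = 15.7%/12 = 1.30833% = 0.0130833.
Each month: B ← B·(1+r) − $540.00.
Month 1: interest $256.43; balance after payment $19,316.43.
Month 2: interest $252.72; balance after payment $19,029.16.
Month 3: interest $248.96; balance after payment $18,738.12.
Month 4: interest $245.16; balance after payment $18,443.28.
Month 5: interest $241.30; balance after payment $18,144.58.
Month 6: interest $237.39; balance after payment $17,841.97.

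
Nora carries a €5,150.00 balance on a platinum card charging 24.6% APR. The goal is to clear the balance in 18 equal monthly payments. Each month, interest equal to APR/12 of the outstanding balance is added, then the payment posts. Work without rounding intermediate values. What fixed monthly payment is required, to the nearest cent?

€345.03

Monthly rate r = 24.6%/12 = 2.05% = 0.0205.
Level-payment amortization: P = B₀·r / (1 − (1+r)^(−n)) = 5150.00·0.0205 / (1 − 1.0205^(−18)).
Denominator 1 − (1+r)^(−18) = 0.305989826.
P = 105.575 / 0.305989826 ≈ 345.03.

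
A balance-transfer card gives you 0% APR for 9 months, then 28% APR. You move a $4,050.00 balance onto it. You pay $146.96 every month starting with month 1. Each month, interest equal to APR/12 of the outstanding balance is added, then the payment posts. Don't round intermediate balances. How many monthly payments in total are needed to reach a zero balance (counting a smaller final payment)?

34 payments

Promo months 1–9 at r₀ = 0%/12 = 0; months 10+ at r₁ = 28%/12 = 0.0233333.
After month 9 (no interest yet): B = $4,050.00 − 9·$146.96 = $2,727.36.
Then at r₁ with $146.96/mo: n₂ = −ln(1 − r₁·B/P)/ln(1+r₁) ≈ 24.60 → 25 more payments.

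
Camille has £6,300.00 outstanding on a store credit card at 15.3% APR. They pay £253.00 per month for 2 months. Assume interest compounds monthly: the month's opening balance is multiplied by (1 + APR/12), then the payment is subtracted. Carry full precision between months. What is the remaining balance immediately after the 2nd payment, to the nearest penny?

£5,952.45

Monthly rate r = 15.3%/12 = 1.275% = 0.01275.
Each month: B ← B·(1+r) − £253.00.
Month 1: interest £80.33; balance after payment £6,127.32.
Month 2: interest £78.12; balance after payment £5,952.45.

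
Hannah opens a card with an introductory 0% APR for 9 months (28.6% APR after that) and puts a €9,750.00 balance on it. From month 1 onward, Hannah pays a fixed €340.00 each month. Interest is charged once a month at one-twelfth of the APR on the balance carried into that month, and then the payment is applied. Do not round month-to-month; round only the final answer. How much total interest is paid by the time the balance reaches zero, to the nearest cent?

Promo months 1–9 at r₀ = 0%/12 = 0; months 10+ at r₁ = 28.6%/12 = 0.0238333.
After month 9 (no interest yet): B = €9,750.00 − 9·€340.00 = €6,690.00.
Then at r₁ with €340.00/mo: n₂ = −ln(1 − r₁·B/P)/ln(1+r₁) ≈ 26.87 → 27 more payments.
Total paid = 35·€340.00 + €296.55 = €12,196.55; interest = €12,196.55 − €9,750.00 = €2,446.55.

€2,446.55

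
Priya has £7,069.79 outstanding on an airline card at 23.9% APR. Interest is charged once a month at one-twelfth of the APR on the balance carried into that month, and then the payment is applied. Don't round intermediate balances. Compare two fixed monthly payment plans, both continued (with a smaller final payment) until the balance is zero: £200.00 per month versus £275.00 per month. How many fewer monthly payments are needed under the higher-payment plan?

25 fewer payments

Monthly rate r = 23.9%/12 = 1.99167% = 0.0199167.
At £200.00/mo: n = ⌈−ln(1 − rB₀/P)/ln(1+r)⌉ = 62 payments (last £147.76); total interest = total paid − £7,069.79 = £5,277.97.
At £275.00/mo: 37 payments (last £105.73); total interest £2,935.94.
Payments saved = 62 − 37 = 25.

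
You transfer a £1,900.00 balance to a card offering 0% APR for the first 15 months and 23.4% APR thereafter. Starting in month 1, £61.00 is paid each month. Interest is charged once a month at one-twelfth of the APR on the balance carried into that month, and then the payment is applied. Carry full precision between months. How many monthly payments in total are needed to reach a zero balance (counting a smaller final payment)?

35 payments

Promo months 1–15 at r₀ = 0%/12 = 0; months 16+ at r₁ = 23.4%/12 = 0.0195.
After month 15 (no interest yet): B = £1,900.00 − 15·£61.00 = £985.00.
Then at r₁ with £61.00/mo: n₂ = −ln(1 − r₁·B/P)/ln(1+r₁) ≈ 19.58 → 20 more payments.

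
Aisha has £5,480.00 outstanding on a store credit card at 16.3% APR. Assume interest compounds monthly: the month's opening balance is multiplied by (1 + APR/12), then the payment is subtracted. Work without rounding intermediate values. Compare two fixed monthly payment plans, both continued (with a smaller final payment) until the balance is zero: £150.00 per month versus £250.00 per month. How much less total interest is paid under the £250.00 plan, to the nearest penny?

Monthly rate r = 16.3%/12 = 1.35833% = 0.0135833.
At £150.00/mo: n = ⌈−ln(1 − rB₀/P)/ln(1+r)⌉ = 51 payments (last £123.21); total interest = total paid − £5,480.00 = £2,143.21.
At £250.00/mo: 27 payments (last £49.77); total interest £1,069.77.
Interest saved = £2,143.21 − £1,069.77 = £1,073.44.

£1,073.44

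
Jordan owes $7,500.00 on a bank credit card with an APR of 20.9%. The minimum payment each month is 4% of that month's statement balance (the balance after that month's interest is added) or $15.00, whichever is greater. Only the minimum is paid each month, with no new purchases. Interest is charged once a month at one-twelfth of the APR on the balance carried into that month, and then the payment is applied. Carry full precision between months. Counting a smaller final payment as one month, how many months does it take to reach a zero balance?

161 months

Monthly rate r = 20.9%/12 = 1.74167% = 0.0174167.
While 4% of the post-interest balance exceeds $15.00, each month B ← (B·(1+r))·(1 − 0.04), i.e. B shrinks by the factor (1+r)·0.96 = 0.97672.
This holds for months 1–128. Entering month 129 the balance is $367.82; 4% of the post-interest balance is now below $15.00, so the flat $15.00 minimum applies from here.
From month 129 a fixed $15.00 at rate r clears $367.82 in 33 more payments. Total: 128 + 33 = 161 months.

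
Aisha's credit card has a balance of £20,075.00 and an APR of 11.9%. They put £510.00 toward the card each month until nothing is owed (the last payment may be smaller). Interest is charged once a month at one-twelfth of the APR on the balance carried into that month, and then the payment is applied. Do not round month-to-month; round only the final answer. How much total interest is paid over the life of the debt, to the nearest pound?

£5,502

Monthly rate r = 11.9%/12 = 0.991667% = 0.00991667.
Payoff takes n = ⌈−ln(1 − rB₀/P)/ln(1+r)⌉ = ⌈50.149⌉ = 51 payments; the last is £76.54.
Total paid = 50·£510.00 + £76.54 = £25,576.54.
Total interest = total paid − principal = £25,576.54 − £20,075.00 = £5,501.54.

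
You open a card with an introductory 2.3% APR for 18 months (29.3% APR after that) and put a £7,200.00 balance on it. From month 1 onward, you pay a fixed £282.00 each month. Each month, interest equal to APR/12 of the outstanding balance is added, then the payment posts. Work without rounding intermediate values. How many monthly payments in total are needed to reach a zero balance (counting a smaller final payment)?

Promo months 1–18 at r₀ = 2.3%/12 = 0.00191667; months 19+ at r₁ = 29.3%/12 = 0.0244167.
After month 18: iterate B ← B·(1+r₀) − £282.00 for 18 months → £2,292.94.
Then at r₁ with £282.00/mo: n₂ = −ln(1 − r₁·B/P)/ln(1+r₁) ≈ 9.17 → 10 more payments.

28 months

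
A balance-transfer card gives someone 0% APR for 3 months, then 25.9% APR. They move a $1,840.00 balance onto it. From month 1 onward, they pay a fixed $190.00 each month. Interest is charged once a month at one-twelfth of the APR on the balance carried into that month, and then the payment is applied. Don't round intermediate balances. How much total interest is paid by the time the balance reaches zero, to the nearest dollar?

$117

Promo months 1–3 at r₀ = 0%/12 = 0; months 4+ at r₁ = 25.9%/12 = 0.0215833.
After month 3 (no interest yet): B = $1,840.00 − 3·$190.00 = $1,270.00.
Then at r₁ with $190.00/mo: n₂ = −ln(1 − r₁·B/P)/ln(1+r₁) ≈ 7.30 → 8 more payments.
Total paid = 10·$190.00 + $56.67 = $1,956.67; interest = $1,956.67 − $1,840.00 = $116.67.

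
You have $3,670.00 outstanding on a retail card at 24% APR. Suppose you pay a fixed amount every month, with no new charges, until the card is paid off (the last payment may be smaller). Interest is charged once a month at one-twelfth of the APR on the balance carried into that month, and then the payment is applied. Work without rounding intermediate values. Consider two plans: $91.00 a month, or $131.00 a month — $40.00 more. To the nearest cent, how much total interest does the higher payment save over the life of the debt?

Monthly rate r = 24%/12 = 2% = 0.02.
At $91.00/mo: n = ⌈−ln(1 − rB₀/P)/ln(1+r)⌉ = 83 payments (last $88.01); total interest = total paid − $3,670.00 = $3,880.01.
At $131.00/mo: 42 payments (last $64.94); total interest $1,765.94.
Interest saved = $3,880.01 − $1,765.94 = $2,114.07.

$2,114.07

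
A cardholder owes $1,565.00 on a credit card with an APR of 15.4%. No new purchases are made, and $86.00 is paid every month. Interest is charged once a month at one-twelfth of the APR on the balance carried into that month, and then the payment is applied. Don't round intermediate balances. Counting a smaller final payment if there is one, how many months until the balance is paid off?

Monthly rate r = 15.4%/12 = 1.28333% = 0.0128333.
Recurrence: B ← B·(1+r) − $86.00.
Month 1: interest $20.08; balance after payment $1,499.08.
Month 2: interest $19.24; balance after payment $1,432.32.
Closed form: n = −ln(1 − rB₀/P)/ln(1+r) = −ln(0.76646)/ln(1.01283) ≈ 20.858, so the balance reaches zero during payment 21.

21 payments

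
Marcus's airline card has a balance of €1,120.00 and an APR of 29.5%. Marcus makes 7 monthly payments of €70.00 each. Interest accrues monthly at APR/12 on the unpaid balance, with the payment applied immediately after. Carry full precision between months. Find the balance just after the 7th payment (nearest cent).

Monthly rate r = 29.5%/12 = 2.45833% = 0.0245833.
Each month: B ← B·(1+r) − €70.00.
Month 1: interest €27.53; balance after payment €1,077.53.
Month 2: interest €26.49; balance after payment €1,034.02.
Month 3: interest €25.42; balance after payment €989.44.
Month 4: interest €24.32; balance after payment €943.77.
Month 5: interest €23.20; balance after payment €896.97.
Month 6: interest €22.05; balance after payment €849.02.
Month 7: interest €20.87; balance after payment €799.89.

€799.89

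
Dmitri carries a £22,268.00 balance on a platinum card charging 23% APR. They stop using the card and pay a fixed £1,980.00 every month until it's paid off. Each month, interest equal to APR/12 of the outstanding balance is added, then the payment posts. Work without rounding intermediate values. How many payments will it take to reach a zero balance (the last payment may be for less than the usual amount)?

13 payments

Monthly rate r = 23%/12 = 1.91667% = 0.0191667.
Recurrence: B ← B·(1+r) − £1,980.00.
Month 1: interest £426.80; balance after payment £20,714.80.
Month 2: interest £397.03; balance after payment £19,131.84.
Closed form: n = −ln(1 − rB₀/P)/ln(1+r) = −ln(0.78444)/ln(1.01917) ≈ 12.788, so the balance reaches zero during payment 13.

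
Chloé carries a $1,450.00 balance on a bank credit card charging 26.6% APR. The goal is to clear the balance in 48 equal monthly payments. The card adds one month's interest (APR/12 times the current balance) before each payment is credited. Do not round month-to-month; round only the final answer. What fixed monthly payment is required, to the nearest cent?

$49.38

Monthly rate r = 26.6%/12 = 2.21667% = 0.0221667.
Level-payment amortization: P = B₀·r / (1 − (1+r)^(−n)) = 1450.00·0.0221667 / (1 − 1.02217^(−48)).
Denominator 1 − (1+r)^(−48) = 0.650893678.
P = 32.1417 / 0.650893678 ≈ 49.38.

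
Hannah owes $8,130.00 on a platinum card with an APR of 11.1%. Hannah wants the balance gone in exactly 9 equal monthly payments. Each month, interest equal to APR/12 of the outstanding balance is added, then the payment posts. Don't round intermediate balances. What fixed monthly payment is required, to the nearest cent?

$945.63

Monthly rate r = 11.1%/12 = 0.925% = 0.00925.
Level-payment amortization: P = B₀·r / (1 − (1+r)^(−n)) = 8130.00·0.00925 / (1 − 1.00925^(−9)).
Denominator 1 − (1+r)^(−9) = 0.0795267387.
P = 75.2025 / 0.0795267387 ≈ 945.63.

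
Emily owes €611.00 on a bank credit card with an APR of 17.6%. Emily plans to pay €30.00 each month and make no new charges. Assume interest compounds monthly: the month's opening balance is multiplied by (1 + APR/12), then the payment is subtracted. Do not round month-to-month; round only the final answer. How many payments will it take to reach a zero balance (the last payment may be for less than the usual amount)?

25 payments

Monthly rate r = 17.6%/12 = 1.46667% = 0.0146667.
Recurrence: B ← B·(1+r) − €30.00.
Month 1: interest €8.96; balance after payment €589.96.
Month 2: interest €8.65; balance after payment €568.61.
Closed form: n = −ln(1 − rB₀/P)/ln(1+r) = −ln(0.70129)/ln(1.01467) ≈ 24.370, so the balance reaches zero during payment 25.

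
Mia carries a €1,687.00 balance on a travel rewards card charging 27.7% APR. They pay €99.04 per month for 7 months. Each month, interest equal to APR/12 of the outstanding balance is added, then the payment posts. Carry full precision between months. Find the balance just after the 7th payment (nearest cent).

€1,236.03

Monthly rate r = 27.7%/12 = 2.30833% = 0.0230833.
Each month: B ← B·(1+r) − €99.04.
Month 1: interest €38.94; balance after payment €1,626.90.
Month 2: interest €37.55; balance after payment €1,565.42.
Month 3: interest €36.14; balance after payment €1,502.51.
Month 4: interest €34.68; balance after payment €1,438.15.
Month 5: interest €33.20; balance after payment €1,372.31.
Month 6: interest €31.68; balance after payment €1,304.95.
Month 7: interest €30.12; balance after payment €1,236.03.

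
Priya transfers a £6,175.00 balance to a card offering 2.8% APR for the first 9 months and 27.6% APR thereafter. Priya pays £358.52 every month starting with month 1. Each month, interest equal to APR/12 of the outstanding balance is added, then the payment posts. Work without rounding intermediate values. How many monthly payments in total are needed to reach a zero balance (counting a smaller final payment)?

Promo months 1–9 at r₀ = 2.8%/12 = 0.00233333; months 10+ at r₁ = 27.6%/12 = 0.023.
After month 9: iterate B ← B·(1+r₀) − £358.52 for 9 months → £3,048.93.
Then at r₁ with £358.52/mo: n₂ = −ln(1 − r₁·B/P)/ln(1+r₁) ≈ 9.57 → 10 more payments.

19 months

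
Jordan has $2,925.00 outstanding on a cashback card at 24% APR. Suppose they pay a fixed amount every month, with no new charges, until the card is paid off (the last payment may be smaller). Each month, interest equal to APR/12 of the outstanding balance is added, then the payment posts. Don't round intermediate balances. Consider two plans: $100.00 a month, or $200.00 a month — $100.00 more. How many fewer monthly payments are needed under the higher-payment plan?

Monthly rate r = 24%/12 = 2% = 0.02.
At $100.00/mo: n = ⌈−ln(1 − rB₀/P)/ln(1+r)⌉ = 45 payments (last $41.45); total interest = total paid − $2,925.00 = $1,516.45.
At $200.00/mo: 18 payments (last $95.16); total interest $570.16.
Payments saved = 45 − 18 = 27.

27 fewer payments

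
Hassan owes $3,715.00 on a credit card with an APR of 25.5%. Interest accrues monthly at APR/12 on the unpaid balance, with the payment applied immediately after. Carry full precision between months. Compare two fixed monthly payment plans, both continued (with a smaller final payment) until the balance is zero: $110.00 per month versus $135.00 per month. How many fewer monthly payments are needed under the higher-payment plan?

19 fewer payments

Monthly rate r = 25.5%/12 = 2.125% = 0.02125.
At $110.00/mo: n = ⌈−ln(1 − rB₀/P)/ln(1+r)⌉ = 61 payments (last $16.04); total interest = total paid − $3,715.00 = $2,901.04.
At $135.00/mo: 42 payments (last $108.07); total interest $1,928.07.
Payments saved = 61 − 42 = 19.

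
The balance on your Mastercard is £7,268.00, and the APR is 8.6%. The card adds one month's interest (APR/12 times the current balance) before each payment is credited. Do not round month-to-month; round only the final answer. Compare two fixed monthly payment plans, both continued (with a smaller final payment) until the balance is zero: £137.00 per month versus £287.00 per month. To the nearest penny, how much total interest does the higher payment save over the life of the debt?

£1,128.35

Monthly rate r = 8.6%/12 = 0.716667% = 0.00716667.
At £137.00/mo: n = ⌈−ln(1 − rB₀/P)/ln(1+r)⌉ = 67 payments (last £135.15); total interest = total paid − £7,268.00 = £1,909.15.
At £287.00/mo: 29 payments (last £12.80); total interest £780.80.
Interest saved = £1,909.15 − £780.80 = £1,128.35.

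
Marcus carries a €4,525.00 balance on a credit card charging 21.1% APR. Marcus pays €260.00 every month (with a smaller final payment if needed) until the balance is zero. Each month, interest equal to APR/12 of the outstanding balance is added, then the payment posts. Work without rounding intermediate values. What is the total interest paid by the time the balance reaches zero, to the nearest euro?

Monthly rate r = 21.1%/12 = 1.75833% = 0.0175833.
Payoff takes n = ⌈−ln(1 − rB₀/P)/ln(1+r)⌉ = ⌈20.958⌉ = 21 payments; the last is €249.16.
Total paid = 20·€260.00 + €249.16 = €5,449.16.
Total interest = total paid − principal = €5,449.16 − €4,525.00 = €924.16.

€924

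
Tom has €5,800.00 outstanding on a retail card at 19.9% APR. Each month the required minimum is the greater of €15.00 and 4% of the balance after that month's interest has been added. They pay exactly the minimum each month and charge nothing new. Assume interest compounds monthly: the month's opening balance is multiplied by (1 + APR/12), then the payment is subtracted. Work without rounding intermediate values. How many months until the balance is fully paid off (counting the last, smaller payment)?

Monthly rate r = 19.9%/12 = 1.65833% = 0.0165833.
While 4% of the post-interest balance exceeds €15.00, each month B ← (B·(1+r))·(1 − 0.04), i.e. B shrinks by the factor (1+r)·0.96 = 0.97592.
This holds for months 1–114. Entering month 115 the balance is €360.29; 4% of the post-interest balance is now below €15.00, so the flat €15.00 minimum applies from here.
From month 115 a fixed €15.00 at rate r clears €360.29 in 31 more payments. Total: 114 + 31 = 145 months.

145 months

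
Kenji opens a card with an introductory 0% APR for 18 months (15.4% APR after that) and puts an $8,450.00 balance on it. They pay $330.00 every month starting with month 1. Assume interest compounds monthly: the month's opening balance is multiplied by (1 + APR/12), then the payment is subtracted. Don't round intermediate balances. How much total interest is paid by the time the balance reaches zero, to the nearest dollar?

Promo months 1–18 at r₀ = 0%/12 = 0; months 19+ at r₁ = 15.4%/12 = 0.0128333.
After month 18 (no interest yet): B = $8,450.00 − 18·$330.00 = $2,510.00.
Then at r₁ with $330.00/mo: n₂ = −ln(1 − r₁·B/P)/ln(1+r₁) ≈ 8.05 → 9 more payments.
Total paid = 26·$330.00 + $18.13 = $8,598.13; interest = $8,598.13 − $8,450.00 = $148.13.

$148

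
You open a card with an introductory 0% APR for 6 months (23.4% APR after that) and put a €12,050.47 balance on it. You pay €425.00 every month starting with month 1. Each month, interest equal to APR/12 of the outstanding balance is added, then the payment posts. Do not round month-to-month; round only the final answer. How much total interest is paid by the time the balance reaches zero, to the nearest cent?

Promo months 1–6 at r₀ = 0%/12 = 0; months 7+ at r₁ = 23.4%/12 = 0.0195.
After month 6 (no interest yet): B = €12,050.47 − 6·€425.00 = €9,500.47.
Then at r₁ with €425.00/mo: n₂ = −ln(1 − r₁·B/P)/ln(1+r₁) ≈ 29.65 → 30 more payments.
Total paid = 35·€425.00 + €275.44 = €15,150.44; interest = €15,150.44 − €12,050.47 = €3,099.97.

€3,099.97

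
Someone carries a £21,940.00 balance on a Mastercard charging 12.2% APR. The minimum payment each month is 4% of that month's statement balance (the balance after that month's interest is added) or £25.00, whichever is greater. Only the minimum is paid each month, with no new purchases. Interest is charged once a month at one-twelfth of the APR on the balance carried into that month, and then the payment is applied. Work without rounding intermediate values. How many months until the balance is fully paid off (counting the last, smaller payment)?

145 months

Monthly rate r = 12.2%/12 = 1.01667% = 0.0101667.
While 4% of the post-interest balance exceeds £25.00, each month B ← (B·(1+r))·(1 − 0.04), i.e. B shrinks by the factor (1+r)·0.96 = 0.96976.
This holds for months 1–117. Entering month 118 the balance is £603.89; 4% of the post-interest balance is now below £25.00, so the flat £25.00 minimum applies from here.
From month 118 a fixed £25.00 at rate r clears £603.89 in 28 more payments. Total: 117 + 28 = 145 months.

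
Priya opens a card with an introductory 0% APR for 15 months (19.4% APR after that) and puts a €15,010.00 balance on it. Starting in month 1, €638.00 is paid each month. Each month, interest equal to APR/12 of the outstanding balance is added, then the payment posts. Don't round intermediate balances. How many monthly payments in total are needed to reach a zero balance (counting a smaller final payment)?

25 months

Promo months 1–15 at r₀ = 0%/12 = 0; months 16+ at r₁ = 19.4%/12 = 0.0161667.
After month 15 (no interest yet): B = €15,010.00 − 15·€638.00 = €5,440.00.
Then at r₁ with €638.00/mo: n₂ = −ln(1 − r₁·B/P)/ln(1+r₁) ≈ 9.25 → 10 more payments.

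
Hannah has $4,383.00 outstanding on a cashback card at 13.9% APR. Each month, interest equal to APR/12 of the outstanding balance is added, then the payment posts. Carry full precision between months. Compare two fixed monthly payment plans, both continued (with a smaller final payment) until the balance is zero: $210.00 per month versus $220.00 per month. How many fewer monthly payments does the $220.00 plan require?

Monthly rate r = 13.9%/12 = 1.15833% = 0.0115833.
At $210.00/mo: n = ⌈−ln(1 − rB₀/P)/ln(1+r)⌉ = 25 payments (last $6.49); total interest = total paid − $4,383.00 = $663.49.
At $220.00/mo: 23 payments (last $172.11); total interest $629.11.
Payments saved = 25 − 23 = 2.

2 fewer payments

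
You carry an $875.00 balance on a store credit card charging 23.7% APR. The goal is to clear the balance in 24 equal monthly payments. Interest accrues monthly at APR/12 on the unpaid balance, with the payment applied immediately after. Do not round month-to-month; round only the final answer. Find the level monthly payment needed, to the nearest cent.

Monthly rate r = 23.7%/12 = 1.975% = 0.01975.
Level-payment amortization: P = B₀·r / (1 − (1+r)^(−n)) = 875.00·0.01975 / (1 − 1.01975^(−24)).
Denominator 1 − (1+r)^(−24) = 0.374610098.
P = 17.2812 / 0.374610098 ≈ 46.13.

$46.13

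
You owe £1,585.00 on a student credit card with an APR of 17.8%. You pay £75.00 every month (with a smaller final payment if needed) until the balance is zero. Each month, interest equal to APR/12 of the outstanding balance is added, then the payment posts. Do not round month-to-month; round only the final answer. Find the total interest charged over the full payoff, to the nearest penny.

£330.92

Monthly rate r = 17.8%/12 = 1.48333% = 0.0148333.
Payoff takes n = ⌈−ln(1 − rB₀/P)/ln(1+r)⌉ = ⌈25.544⌉ = 26 payments; the last is £40.92.
Total paid = 25·£75.00 + £40.92 = £1,915.92.
Total interest = total paid − principal = £1,915.92 − £1,585.00 = £330.92.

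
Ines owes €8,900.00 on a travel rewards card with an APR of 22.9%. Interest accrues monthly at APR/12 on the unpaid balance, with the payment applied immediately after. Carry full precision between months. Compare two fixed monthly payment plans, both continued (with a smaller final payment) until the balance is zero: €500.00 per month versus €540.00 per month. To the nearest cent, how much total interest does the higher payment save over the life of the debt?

€190.17

Monthly rate r = 22.9%/12 = 1.90833% = 0.0190833.
At €500.00/mo: n = ⌈−ln(1 − rB₀/P)/ln(1+r)⌉ = 22 payments (last €477.93); total interest = total paid − €8,900.00 = €2,077.93.
At €540.00/mo: 20 payments (last €527.76); total interest €1,887.76.
Interest saved = €2,077.93 − €1,887.76 = €190.17.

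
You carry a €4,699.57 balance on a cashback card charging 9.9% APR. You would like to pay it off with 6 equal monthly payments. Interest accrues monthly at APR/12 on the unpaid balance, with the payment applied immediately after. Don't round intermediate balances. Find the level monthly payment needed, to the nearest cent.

€806.03

Monthly rate r = 9.9%/12 = 0.825% = 0.00825.
Level-payment amortization: P = B₀·r / (1 − (1+r)^(−n)) = 4699.57·0.00825 / (1 − 1.00825^(−6)).
Denominator 1 − (1+r)^(−6) = 0.0481015582.
P = 38.7715 / 0.0481015582 ≈ 806.03.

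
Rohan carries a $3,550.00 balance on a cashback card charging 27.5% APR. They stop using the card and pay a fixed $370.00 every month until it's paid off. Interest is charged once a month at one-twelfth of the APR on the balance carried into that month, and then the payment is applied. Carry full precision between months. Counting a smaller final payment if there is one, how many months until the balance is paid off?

Monthly rate r = 27.5%/12 = 2.29167% = 0.0229167.
Recurrence: B ← B·(1+r) − $370.00.
Month 1: interest $81.35; balance after payment $3,261.35.
Month 2: interest $74.74; balance after payment $2,966.09.
Closed form: n = −ln(1 − rB₀/P)/ln(1+r) = −ln(0.78012)/ln(1.02292) ≈ 10.959, so the balance reaches zero during payment 11.

11 months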